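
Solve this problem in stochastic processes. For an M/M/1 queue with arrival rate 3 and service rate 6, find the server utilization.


rho = lambda/mu
= 3/6
= 0.5000

0.5000


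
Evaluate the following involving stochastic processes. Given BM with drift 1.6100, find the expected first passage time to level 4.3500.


Expected first passage time = a/mu
= 4.3500/1.6100
= 2.7019

2.7019


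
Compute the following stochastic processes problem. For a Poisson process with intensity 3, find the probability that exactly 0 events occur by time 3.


P(N(t)=k) = (lambda*t)^k * exp(-lambda*t) / k!
lambda*t = 9
= 9^0 * exp(-9) / 0!
= 1 * 1.2341e-04 / 1
= 1.2341e-04

1.2341e-04


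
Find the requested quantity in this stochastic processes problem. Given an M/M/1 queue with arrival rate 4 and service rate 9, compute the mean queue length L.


rho = 4/9 = 0.4444
L = rho/(1-rho)
= 0.4444/0.5556
= 0.8000

0.8000


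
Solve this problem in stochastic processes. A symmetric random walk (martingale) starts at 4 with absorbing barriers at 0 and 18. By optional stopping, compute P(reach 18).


By optional stopping theorem: E(M at tau) = M(0) = 4
P(hit 18)*18 + P(hit 0)*0 = 4
P(hit 18) = (4 - 0)/(18 - 0) = 2/9 = 0.2222

0.2222


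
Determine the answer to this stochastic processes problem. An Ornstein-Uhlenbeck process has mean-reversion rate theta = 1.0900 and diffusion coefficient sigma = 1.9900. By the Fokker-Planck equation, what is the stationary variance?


Stationary variance = sigma^2 / (2*theta)
= 1.9900^2 / (2*1.0900)
= 3.9601 / 2.1800
= 1.8166

1.8166


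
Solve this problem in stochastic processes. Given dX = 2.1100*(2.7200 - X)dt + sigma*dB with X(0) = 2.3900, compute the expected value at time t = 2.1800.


E[X(t)] = mu + (X(0) - mu)*exp(-theta*t)
= 2.7200 + (2.3900 - 2.7200)*exp(-2.1100*2.1800)
= 2.7200 + -0.3300 * 0.0101
= 2.7167

2.7167


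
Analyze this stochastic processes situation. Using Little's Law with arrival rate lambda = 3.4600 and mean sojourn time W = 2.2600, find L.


Little's Law: L = lambda * W
= 3.4600 * 2.2600
= 7.8196

7.8196


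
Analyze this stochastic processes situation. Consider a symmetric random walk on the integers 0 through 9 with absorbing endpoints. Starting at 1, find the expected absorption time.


For symmetric RW on 0,...,N with absorbing barriers, E(i) = i*(N-i)
E(1) = 1 * 8 = 8

8


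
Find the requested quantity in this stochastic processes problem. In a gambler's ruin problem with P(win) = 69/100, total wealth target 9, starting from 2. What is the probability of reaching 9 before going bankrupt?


Gambler's ruin formula:
r = q/p = 0.3100/0.6900 = 0.4493
P(win) = (1 - r^i)/(1 - r^N)
= (1 - 0.4493^2)/(1 - 0.4493^9)
= 0.7987

0.7987


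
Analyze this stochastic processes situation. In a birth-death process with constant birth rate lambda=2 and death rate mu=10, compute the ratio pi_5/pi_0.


For birth-death process, pi_n/pi_0 = (lambda/mu)^n
= (2/10)^5
= 3.2000e-04

3.2000e-04


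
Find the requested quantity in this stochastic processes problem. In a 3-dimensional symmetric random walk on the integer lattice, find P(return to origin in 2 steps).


P(return in 2 steps) = P(reverse first step) = 1/(2d)
= 1/6
= 0.1667

0.1667


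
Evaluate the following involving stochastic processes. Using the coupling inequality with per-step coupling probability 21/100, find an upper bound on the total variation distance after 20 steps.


TV distance bound <= (1-delta)^n
= (1 - 0.2100)^20
= 0.7900^20
= 0.0090

0.0090


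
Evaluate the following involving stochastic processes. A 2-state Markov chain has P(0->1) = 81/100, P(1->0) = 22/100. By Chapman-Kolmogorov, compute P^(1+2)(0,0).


P^3 = P^1 * P^2
Computing via matrix multiplication of the transition matrix.
Entry (0,0) of P^3 = 0.2136

0.2136


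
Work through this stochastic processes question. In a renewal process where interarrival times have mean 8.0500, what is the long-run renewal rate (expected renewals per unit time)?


Long-run renewal rate = 1/E(X)
= 1/8.0500
= 0.1242

0.1242


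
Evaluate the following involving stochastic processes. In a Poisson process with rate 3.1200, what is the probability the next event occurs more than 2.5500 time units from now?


P(X > t) = exp(-lambda * t)
= exp(-3.1200 * 2.5500)
= exp(-7.9560) = 3.5055e-04

3.5055e-04


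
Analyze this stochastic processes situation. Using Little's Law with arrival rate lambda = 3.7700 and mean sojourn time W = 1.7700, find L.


Little's Law: L = lambda * W
= 3.7700 * 1.7700
= 6.6729

6.6729


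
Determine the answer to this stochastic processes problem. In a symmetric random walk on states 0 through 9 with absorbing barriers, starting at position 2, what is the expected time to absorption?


For symmetric RW on 0,...,N with absorbing barriers, E(i) = i*(N-i)
E(2) = 2 * 7 = 14

14


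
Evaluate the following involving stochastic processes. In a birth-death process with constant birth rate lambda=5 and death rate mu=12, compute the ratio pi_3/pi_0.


For birth-death process, pi_n/pi_0 = (lambda/mu)^n
= (5/12)^3
= 0.0723

0.0723


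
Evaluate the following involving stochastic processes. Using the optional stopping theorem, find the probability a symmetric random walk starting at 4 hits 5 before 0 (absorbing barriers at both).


By optional stopping theorem: E(M at tau) = M(0) = 4
P(hit 5)*5 + P(hit 0)*0 = 4
P(hit 5) = (4 - 0)/(5 - 0) = 4/5 = 0.8000

0.8000


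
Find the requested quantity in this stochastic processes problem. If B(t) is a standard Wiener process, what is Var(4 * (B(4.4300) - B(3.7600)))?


Var(alpha*(B(t)-B(s))) = alpha^2 * (t-s)
= 4^2 * (4.4300 - 3.7600)
= 16 * 0.6700
= 10.7200

10.7200


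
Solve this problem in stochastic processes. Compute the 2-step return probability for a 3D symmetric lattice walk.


P(return in 2 steps) = P(reverse first step) = 1/(2d)
= 1/6
= 0.1667

0.1667


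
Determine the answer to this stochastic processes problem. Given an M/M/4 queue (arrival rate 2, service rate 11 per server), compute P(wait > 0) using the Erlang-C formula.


a = lambda/mu = 0.1818
rho = a/c = 0.0455
Erlang-C formula applied:
C(c,a) = 3.9772e-05

3.9772e-05


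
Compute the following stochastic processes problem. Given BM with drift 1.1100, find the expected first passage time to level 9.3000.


Expected first passage time = a/mu
= 9.3000/1.1100
= 8.3784

8.3784


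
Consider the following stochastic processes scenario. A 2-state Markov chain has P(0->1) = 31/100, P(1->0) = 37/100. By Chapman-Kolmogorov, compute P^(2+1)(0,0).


P^3 = P^2 * P^1
Computing via matrix multiplication of the transition matrix.
Entry (0,0) of P^3 = 0.5591

0.5591


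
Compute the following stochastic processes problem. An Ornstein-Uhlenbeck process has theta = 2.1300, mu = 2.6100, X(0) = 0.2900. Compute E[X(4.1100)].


E[X(t)] = mu + (X(0) - mu)*exp(-theta*t)
= 2.6100 + (0.2900 - 2.6100)*exp(-2.1300*4.1100)
= 2.6100 + -2.3200 * 1.5778e-04
= 2.6096

2.6096


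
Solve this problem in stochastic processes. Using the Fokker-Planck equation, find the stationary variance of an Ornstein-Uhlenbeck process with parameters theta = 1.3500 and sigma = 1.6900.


Stationary variance = sigma^2 / (2*theta)
= 1.6900^2 / (2*1.3500)
= 2.8561 / 2.7000
= 1.0578

1.0578


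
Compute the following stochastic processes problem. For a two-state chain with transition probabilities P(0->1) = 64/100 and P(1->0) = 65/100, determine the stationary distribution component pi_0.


Stationary distribution: pi_0 = p10/(p01+p10), pi_1 = p01/(p01+p10)
p01 = 0.6400, p10 = 0.6500
pi_0 = 0.5039

0.5039


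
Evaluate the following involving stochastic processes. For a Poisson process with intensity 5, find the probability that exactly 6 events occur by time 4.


P(N(t)=k) = (lambda*t)^k * exp(-lambda*t) / k!
lambda*t = 20
= 20^6 * exp(-20) / 6!
= 64000000 * 2.0612e-09 / 720
= 1.8321e-04

1.8321e-04


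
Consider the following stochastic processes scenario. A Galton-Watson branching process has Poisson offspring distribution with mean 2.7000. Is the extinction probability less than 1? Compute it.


Since mu = 2.7000 > 1, extinction prob q < 1.
Solve s = exp(mu*(s-1)) iteratively.
q = 0.0844

0.0844


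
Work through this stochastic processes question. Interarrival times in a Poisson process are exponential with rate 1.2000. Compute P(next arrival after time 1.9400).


P(X > t) = exp(-lambda * t)
= exp(-1.2000 * 1.9400)
= exp(-2.3280) = 0.0975

0.0975


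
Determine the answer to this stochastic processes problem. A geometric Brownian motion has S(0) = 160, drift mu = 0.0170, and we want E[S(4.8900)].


E[S(t)] = S(0) * exp(mu * t)
= 160 * exp(0.0170 * 4.8900)
= 160 * 1.0867
= 173.8693

173.8693


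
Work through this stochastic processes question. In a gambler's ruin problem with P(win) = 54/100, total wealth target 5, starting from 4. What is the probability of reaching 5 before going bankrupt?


Gambler's ruin formula:
r = q/p = 0.4600/0.5400 = 0.8519
P(win) = (1 - r^i)/(1 - r^N)
= (1 - 0.8519^4)/(1 - 0.8519^5)
= 0.8585

0.8585


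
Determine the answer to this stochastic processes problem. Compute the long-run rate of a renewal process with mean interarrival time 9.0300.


Long-run renewal rate = 1/E(X)
= 1/9.0300
= 0.1107

0.1107


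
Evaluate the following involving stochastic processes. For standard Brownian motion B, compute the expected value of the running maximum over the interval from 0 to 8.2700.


E(max B(s)) = sqrt(2t/pi)
= sqrt(2*8.2700/pi)
= sqrt(5.2648)
= 2.2945

2.2945


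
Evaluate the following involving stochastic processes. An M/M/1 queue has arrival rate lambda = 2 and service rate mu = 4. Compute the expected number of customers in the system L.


rho = 2/4 = 0.5000
L = rho/(1-rho)
= 0.5000/0.5000
= 1.0000

1.0000


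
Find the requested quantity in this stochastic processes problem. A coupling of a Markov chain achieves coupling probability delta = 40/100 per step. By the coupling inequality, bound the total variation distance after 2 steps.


TV distance bound <= (1-delta)^n
= (1 - 0.4000)^2
= 0.6000^2
= 0.3600

0.3600


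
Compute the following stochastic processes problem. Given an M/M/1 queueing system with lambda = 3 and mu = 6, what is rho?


rho = lambda/mu
= 3/6
= 0.5000

0.5000


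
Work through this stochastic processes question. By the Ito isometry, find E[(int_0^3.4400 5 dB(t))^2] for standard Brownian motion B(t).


By Ito isometry: E[(int f dB)^2] = int f^2 dt
= 5^2 * 3.4400
= 25 * 3.4400 = 86.0000

86.0000


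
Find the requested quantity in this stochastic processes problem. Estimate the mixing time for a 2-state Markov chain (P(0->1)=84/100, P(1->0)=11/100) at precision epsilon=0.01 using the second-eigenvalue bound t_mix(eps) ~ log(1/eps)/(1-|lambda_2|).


lambda_2 = |1 - p01 - p10| = |1 - 0.8400 - 0.1100| = 0.0500
t_mix ~ log(1/eps)/(1 - |lambda_2|)
= log(100)/(1 - 0.0500) = 4.6052/0.9500
= 4.8475

4.8475


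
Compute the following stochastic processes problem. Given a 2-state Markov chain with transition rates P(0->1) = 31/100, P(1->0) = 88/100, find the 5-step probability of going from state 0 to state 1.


Computing P^5 by matrix multiplication.
P = [[0.6900, 0.3100], [0.8800, 0.1200]]
After raising P to the power 5:
P^5(0,1) = 0.2606

0.2606


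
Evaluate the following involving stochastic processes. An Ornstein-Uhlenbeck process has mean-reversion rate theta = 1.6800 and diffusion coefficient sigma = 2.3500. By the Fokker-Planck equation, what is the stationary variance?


Stationary variance = sigma^2 / (2*theta)
= 2.3500^2 / (2*1.6800)
= 5.5225 / 3.3600
= 1.6436

1.6436


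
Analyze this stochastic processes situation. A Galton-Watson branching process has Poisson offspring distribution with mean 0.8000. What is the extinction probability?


Since mu = 0.8000 <= 1, extinction probability = 1.

1.0000


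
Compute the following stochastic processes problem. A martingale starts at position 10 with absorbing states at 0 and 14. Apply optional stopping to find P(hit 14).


By optional stopping theorem: E(M at tau) = M(0) = 10
P(hit 14)*14 + P(hit 0)*0 = 10
P(hit 14) = (10 - 0)/(14 - 0) = 5/7 = 0.7143

0.7143


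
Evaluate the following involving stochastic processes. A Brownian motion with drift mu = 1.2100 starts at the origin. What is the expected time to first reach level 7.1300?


Expected first passage time = a/mu
= 7.1300/1.2100
= 5.8926

5.8926


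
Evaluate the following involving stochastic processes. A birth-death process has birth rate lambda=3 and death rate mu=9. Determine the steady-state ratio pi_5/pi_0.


For birth-death process, pi_n/pi_0 = (lambda/mu)^n
= (3/9)^5
= 0.0041

0.0041


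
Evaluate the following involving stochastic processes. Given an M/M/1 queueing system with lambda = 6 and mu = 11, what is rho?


rho = lambda/mu
= 6/11
= 0.5455

0.5455


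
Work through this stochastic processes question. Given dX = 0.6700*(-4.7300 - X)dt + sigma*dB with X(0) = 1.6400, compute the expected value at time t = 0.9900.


E[X(t)] = mu + (X(0) - mu)*exp(-theta*t)
= -4.7300 + (1.6400 - -4.7300)*exp(-0.6700*0.9900)
= -4.7300 + 6.3700 * 0.5151
= -1.4485

-1.4485


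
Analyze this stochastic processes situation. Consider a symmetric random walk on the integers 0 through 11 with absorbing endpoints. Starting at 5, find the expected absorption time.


For symmetric RW on 0,...,N with absorbing barriers, E(i) = i*(N-i)
E(5) = 5 * 6 = 30

30


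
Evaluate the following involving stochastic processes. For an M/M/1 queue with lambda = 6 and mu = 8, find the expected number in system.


rho = 6/8 = 0.7500
L = rho/(1-rho)
= 0.7500/0.2500
= 3.0000

3.0000


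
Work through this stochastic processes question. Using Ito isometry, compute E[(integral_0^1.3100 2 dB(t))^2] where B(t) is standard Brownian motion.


By Ito isometry: E[(int f dB)^2] = int f^2 dt
= 2^2 * 1.3100
= 4 * 1.3100 = 5.2400

5.2400


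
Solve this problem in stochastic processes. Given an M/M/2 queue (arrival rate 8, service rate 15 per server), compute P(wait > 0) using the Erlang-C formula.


a = lambda/mu = 0.5333
rho = a/c = 0.2667
Erlang-C formula applied:
C(c,a) = 0.1123

0.1123


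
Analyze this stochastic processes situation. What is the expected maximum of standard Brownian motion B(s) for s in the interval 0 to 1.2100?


E(max B(s)) = sqrt(2t/pi)
= sqrt(2*1.2100/pi)
= sqrt(0.7703)
= 0.8777

0.8777


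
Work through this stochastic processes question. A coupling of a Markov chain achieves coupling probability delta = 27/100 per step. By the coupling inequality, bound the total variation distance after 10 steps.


TV distance bound <= (1-delta)^n
= (1 - 0.2700)^10
= 0.7300^10
= 0.0430

0.0430


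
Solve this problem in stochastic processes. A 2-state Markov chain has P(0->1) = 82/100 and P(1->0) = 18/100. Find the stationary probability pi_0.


Stationary distribution: pi_0 = p10/(p01+p10), pi_1 = p01/(p01+p10)
p01 = 0.8200, p10 = 0.1800
pi_0 = 0.1800

0.1800


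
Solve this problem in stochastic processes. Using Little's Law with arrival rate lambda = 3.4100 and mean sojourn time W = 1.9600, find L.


Little's Law: L = lambda * W
= 3.4100 * 1.9600
= 6.6836

6.6836


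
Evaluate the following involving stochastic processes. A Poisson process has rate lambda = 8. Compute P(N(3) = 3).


P(N(t)=k) = (lambda*t)^k * exp(-lambda*t) / k!
lambda*t = 24
= 24^3 * exp(-24) / 3!
= 13824 * 3.7751e-11 / 6
= 8.6979e-08

8.6979e-08


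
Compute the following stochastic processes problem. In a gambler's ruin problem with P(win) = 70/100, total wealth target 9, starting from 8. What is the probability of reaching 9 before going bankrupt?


Gambler's ruin formula:
r = q/p = 0.3000/0.7000 = 0.4286
P(win) = (1 - r^i)/(1 - r^N)
= (1 - 0.4286^8)/(1 - 0.4286^9)
= 0.9993

0.9993


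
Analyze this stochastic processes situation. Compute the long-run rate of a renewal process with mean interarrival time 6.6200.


Long-run renewal rate = 1/E(X)
= 1/6.6200
= 0.1511

0.1511


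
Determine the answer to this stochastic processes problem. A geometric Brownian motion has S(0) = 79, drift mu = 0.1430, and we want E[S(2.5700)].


E[S(t)] = S(0) * exp(mu * t)
= 79 * exp(0.1430 * 2.5700)
= 79 * 1.4441
= 114.0866

114.0866


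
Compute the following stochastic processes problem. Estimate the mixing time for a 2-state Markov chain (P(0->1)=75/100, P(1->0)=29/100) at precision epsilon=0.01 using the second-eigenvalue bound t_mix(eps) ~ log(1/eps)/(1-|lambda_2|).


lambda_2 = |1 - p01 - p10| = |1 - 0.7500 - 0.2900| = 0.0400
t_mix ~ log(1/eps)/(1 - |lambda_2|)
= log(100)/(1 - 0.0400) = 4.6052/0.9600
= 4.7971

4.7971


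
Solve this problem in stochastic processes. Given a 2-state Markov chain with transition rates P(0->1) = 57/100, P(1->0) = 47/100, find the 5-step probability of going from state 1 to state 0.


Computing P^5 by matrix multiplication.
P = [[0.4300, 0.5700], [0.4700, 0.5300]]
After raising P to the power 5:
P^5(1,0) = 0.4519

0.4519


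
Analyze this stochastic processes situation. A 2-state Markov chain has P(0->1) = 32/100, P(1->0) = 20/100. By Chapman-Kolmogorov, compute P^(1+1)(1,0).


P^2 = P^1 * P^1
Computing via matrix multiplication of the transition matrix.
Entry (1,0) of P^2 = 0.2960

0.2960


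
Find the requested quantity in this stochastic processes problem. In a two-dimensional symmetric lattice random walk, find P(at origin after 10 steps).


P = C(10,5)^2 / 4^10
= 252^2 / 1048576
= 63504 / 1048576
= 0.0606

0.0606


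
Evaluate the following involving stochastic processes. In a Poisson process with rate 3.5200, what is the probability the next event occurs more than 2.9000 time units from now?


P(X > t) = exp(-lambda * t)
= exp(-3.5200 * 2.9000)
= exp(-10.2080) = 3.6874e-05

3.6874e-05


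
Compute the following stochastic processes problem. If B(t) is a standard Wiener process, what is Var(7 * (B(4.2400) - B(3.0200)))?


Var(alpha*(B(t)-B(s))) = alpha^2 * (t-s)
= 7^2 * (4.2400 - 3.0200)
= 49 * 1.2200
= 59.7800

59.7800


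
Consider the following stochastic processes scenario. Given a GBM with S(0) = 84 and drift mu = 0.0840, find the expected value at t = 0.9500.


E[S(t)] = S(0) * exp(mu * t)
= 84 * exp(0.0840 * 0.9500)
= 84 * 1.0831
= 90.9779

90.9779


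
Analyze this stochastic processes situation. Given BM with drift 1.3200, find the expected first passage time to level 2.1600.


Expected first passage time = a/mu
= 2.1600/1.3200
= 1.6364

1.6364


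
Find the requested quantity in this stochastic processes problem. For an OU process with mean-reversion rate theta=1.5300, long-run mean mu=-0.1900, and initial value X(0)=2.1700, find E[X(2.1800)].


E[X(t)] = mu + (X(0) - mu)*exp(-theta*t)
= -0.1900 + (2.1700 - -0.1900)*exp(-1.5300*2.1800)
= -0.1900 + 2.3600 * 0.0356
= -0.1060

-0.1060


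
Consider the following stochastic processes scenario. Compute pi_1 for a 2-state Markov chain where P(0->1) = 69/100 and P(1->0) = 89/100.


Stationary distribution: pi_0 = p10/(p01+p10), pi_1 = p01/(p01+p10)
p01 = 0.6900, p10 = 0.8900
pi_1 = 0.4367

0.4367


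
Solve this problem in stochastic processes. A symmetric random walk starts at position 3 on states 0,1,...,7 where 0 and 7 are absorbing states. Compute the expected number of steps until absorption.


For symmetric RW on 0,...,N with absorbing barriers, E(i) = i*(N-i)
E(3) = 3 * 4 = 12

12


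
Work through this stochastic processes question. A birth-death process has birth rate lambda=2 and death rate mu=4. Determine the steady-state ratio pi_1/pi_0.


For birth-death process, pi_n/pi_0 = (lambda/mu)^n
= (2/4)^1
= 0.5000

0.5000


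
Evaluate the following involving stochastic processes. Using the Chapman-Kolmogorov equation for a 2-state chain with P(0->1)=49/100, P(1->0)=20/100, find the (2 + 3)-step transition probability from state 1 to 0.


P^5 = P^2 * P^3
Computing via matrix multiplication of the transition matrix.
Entry (1,0) of P^5 = 0.2890

0.2890


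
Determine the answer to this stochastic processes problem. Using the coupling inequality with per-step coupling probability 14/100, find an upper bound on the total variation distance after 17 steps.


TV distance bound <= (1-delta)^n
= (1 - 0.1400)^17
= 0.8600^17
= 0.0770

0.0770


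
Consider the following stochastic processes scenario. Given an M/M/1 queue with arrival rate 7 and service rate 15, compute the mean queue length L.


rho = 7/15 = 0.4667
L = rho/(1-rho)
= 0.4667/0.5333
= 0.8750

0.8750


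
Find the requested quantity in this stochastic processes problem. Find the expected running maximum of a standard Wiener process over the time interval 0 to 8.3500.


E(max B(s)) = sqrt(2t/pi)
= sqrt(2*8.3500/pi)
= sqrt(5.3158)
= 2.3056

2.3056


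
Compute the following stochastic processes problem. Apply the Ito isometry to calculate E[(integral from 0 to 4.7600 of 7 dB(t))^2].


By Ito isometry: E[(int f dB)^2] = int f^2 dt
= 7^2 * 4.7600
= 49 * 4.7600 = 233.2400

233.2400


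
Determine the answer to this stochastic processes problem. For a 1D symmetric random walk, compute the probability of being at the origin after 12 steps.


P(S(12) = 0) = C(12,6) / 4^6
= 924 / 4096
= 0.2256

0.2256


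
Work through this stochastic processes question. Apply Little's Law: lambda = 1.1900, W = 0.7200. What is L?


Little's Law: L = lambda * W
= 1.1900 * 0.7200
= 0.8568

0.8568


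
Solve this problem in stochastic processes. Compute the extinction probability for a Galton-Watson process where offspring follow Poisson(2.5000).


Since mu = 2.5000 > 1, extinction prob q < 1.
Solve s = exp(mu*(s-1)) iteratively.
q = 0.1074

0.1074


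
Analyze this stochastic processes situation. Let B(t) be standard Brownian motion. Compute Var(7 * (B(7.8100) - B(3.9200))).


Var(alpha*(B(t)-B(s))) = alpha^2 * (t-s)
= 7^2 * (7.8100 - 3.9200)
= 49 * 3.8900
= 190.6100

190.6100


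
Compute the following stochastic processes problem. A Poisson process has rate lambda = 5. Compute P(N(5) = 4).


P(N(t)=k) = (lambda*t)^k * exp(-lambda*t) / k!
lambda*t = 25
= 25^4 * exp(-25) / 4!
= 390625 * 1.3888e-11 / 24
= 2.2604e-07

2.2604e-07


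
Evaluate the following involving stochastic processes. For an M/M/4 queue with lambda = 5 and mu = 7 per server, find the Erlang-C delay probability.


a = lambda/mu = 0.7143
rho = a/c = 0.1786
Erlang-C formula applied:
C(c,a) = 0.0065

0.0065


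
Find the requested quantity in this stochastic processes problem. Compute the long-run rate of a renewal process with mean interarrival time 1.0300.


Long-run renewal rate = 1/E(X)
= 1/1.0300
= 0.9709

0.9709


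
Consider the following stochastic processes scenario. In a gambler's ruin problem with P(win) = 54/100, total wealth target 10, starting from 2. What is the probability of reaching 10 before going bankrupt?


Gambler's ruin formula:
r = q/p = 0.4600/0.5400 = 0.8519
P(win) = (1 - r^i)/(1 - r^N)
= (1 - 0.8519^2)/(1 - 0.8519^10)
= 0.3435

0.3435


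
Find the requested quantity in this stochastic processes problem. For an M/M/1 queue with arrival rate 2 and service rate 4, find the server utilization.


rho = lambda/mu
= 2/4
= 0.5000

0.5000


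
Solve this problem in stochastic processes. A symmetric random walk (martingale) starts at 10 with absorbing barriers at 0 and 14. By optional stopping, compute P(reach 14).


By optional stopping theorem: E(M at tau) = M(0) = 10
P(hit 14)*14 + P(hit 0)*0 = 10
P(hit 14) = (10 - 0)/(14 - 0) = 5/7 = 0.7143

0.7143


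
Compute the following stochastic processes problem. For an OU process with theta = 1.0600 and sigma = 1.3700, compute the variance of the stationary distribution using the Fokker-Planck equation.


Stationary variance = sigma^2 / (2*theta)
= 1.3700^2 / (2*1.0600)
= 1.8769 / 2.1200
= 0.8853

0.8853


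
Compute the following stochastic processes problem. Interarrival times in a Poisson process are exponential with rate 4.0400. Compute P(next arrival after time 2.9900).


P(X > t) = exp(-lambda * t)
= exp(-4.0400 * 2.9900)
= exp(-12.0796) = 5.6741e-06

5.6741e-06


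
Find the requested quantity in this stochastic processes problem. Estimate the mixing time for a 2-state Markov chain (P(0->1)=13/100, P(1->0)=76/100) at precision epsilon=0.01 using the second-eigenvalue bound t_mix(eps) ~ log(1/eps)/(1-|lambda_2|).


lambda_2 = |1 - p01 - p10| = |1 - 0.1300 - 0.7600| = 0.1100
t_mix ~ log(1/eps)/(1 - |lambda_2|)
= log(100)/(1 - 0.1100) = 4.6052/0.8900
= 5.1743

5.1743


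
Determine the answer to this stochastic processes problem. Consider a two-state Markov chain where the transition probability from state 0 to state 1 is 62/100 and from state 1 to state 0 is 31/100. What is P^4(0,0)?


Computing P^4 by matrix multiplication.
P = [[0.3800, 0.6200], [0.3100, 0.6900]]
After raising P to the power 4:
P^4(0,0) = 0.3333

0.3333


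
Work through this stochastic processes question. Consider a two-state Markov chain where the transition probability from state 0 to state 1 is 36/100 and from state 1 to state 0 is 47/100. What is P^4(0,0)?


Computing P^4 by matrix multiplication.
P = [[0.6400, 0.3600], [0.4700, 0.5300]]
After raising P to the power 4:
P^4(0,0) = 0.5666

0.5666


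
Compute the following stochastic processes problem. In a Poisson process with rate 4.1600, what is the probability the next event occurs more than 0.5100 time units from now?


P(X > t) = exp(-lambda * t)
= exp(-4.1600 * 0.5100)
= exp(-2.1216) = 0.1198

0.1198


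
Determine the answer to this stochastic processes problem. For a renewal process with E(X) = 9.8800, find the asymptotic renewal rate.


Long-run renewal rate = 1/E(X)
= 1/9.8800
= 0.1012

0.1012


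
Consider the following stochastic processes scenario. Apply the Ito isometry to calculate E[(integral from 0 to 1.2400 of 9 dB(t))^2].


By Ito isometry: E[(int f dB)^2] = int f^2 dt
= 9^2 * 1.2400
= 81 * 1.2400 = 100.4400

100.4400


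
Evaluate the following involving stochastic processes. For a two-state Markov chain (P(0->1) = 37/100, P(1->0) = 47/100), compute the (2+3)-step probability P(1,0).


P^5 = P^2 * P^3
Computing via matrix multiplication of the transition matrix.
Entry (1,0) of P^5 = 0.5595

0.5595


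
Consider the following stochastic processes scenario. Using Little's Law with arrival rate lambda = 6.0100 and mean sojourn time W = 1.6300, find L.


Little's Law: L = lambda * W
= 6.0100 * 1.6300
= 9.7963

9.7963


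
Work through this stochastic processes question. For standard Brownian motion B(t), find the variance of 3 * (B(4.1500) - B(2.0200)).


Var(alpha*(B(t)-B(s))) = alpha^2 * (t-s)
= 3^2 * (4.1500 - 2.0200)
= 9 * 2.1300
= 19.1700

19.1700


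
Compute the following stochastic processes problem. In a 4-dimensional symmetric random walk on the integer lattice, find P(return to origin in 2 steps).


P(return in 2 steps) = P(reverse first step) = 1/(2d)
= 1/8
= 0.1250

0.1250


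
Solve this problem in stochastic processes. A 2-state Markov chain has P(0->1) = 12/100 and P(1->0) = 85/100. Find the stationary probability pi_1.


Stationary distribution: pi_0 = p10/(p01+p10), pi_1 = p01/(p01+p10)
p01 = 0.1200, p10 = 0.8500
pi_1 = 0.1237

0.1237


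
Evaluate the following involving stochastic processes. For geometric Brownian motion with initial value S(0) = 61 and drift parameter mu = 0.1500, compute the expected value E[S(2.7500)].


E[S(t)] = S(0) * exp(mu * t)
= 61 * exp(0.1500 * 2.7500)
= 61 * 1.5106
= 92.1460

92.1460


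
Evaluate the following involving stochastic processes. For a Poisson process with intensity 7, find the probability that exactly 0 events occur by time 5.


P(N(t)=k) = (lambda*t)^k * exp(-lambda*t) / k!
lambda*t = 35
= 35^0 * exp(-35) / 0!
= 1 * 6.3051e-16 / 1
= 6.3051e-16

6.3051e-16


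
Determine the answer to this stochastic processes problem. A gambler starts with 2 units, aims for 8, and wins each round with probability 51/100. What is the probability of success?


Gambler's ruin formula:
r = q/p = 0.4900/0.5100 = 0.9608
P(win) = (1 - r^i)/(1 - r^N)
= (1 - 0.9608^2)/(1 - 0.9608^8)
= 0.2808

0.2808


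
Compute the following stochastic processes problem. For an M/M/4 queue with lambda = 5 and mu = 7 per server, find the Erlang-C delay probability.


a = lambda/mu = 0.7143
rho = a/c = 0.1786
Erlang-C formula applied:
C(c,a) = 0.0065

0.0065


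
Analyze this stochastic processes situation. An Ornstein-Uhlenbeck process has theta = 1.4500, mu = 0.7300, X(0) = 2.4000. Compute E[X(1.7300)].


E[X(t)] = mu + (X(0) - mu)*exp(-theta*t)
= 0.7300 + (2.4000 - 0.7300)*exp(-1.4500*1.7300)
= 0.7300 + 1.6700 * 0.0814
= 0.8659

0.8659


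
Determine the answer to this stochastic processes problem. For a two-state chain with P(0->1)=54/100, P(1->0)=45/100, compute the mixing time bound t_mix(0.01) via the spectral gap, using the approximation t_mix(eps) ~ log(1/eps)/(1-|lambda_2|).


lambda_2 = |1 - p01 - p10| = |1 - 0.5400 - 0.4500| = 0.0100
t_mix ~ log(1/eps)/(1 - |lambda_2|)
= log(100)/(1 - 0.0100) = 4.6052/0.9900
= 4.6517

4.6517


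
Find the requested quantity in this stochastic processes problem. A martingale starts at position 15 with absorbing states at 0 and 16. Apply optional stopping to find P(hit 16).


By optional stopping theorem: E(M at tau) = M(0) = 15
P(hit 16)*16 + P(hit 0)*0 = 15
P(hit 16) = (15 - 0)/(16 - 0) = 15/16 = 0.9375

0.9375


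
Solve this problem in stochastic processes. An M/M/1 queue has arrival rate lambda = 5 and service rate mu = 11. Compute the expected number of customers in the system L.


rho = 5/11 = 0.4545
L = rho/(1-rho)
= 0.4545/0.5455
= 0.8333

0.8333


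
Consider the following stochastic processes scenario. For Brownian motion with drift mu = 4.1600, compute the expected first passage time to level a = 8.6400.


Expected first passage time = a/mu
= 8.6400/4.1600
= 2.0769

2.0769


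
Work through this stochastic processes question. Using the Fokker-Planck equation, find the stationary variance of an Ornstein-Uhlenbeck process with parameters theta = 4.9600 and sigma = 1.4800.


Stationary variance = sigma^2 / (2*theta)
= 1.4800^2 / (2*4.9600)
= 2.1904 / 9.9200
= 0.2208

0.2208


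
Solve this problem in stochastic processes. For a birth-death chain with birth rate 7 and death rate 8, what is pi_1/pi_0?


For birth-death process, pi_n/pi_0 = (lambda/mu)^n
= (7/8)^1
= 0.8750

0.8750


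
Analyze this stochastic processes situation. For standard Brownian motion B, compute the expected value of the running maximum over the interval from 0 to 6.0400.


E(max B(s)) = sqrt(2t/pi)
= sqrt(2*6.0400/pi)
= sqrt(3.8452)
= 1.9609

1.9609


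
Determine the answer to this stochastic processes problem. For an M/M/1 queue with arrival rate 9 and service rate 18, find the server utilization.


rho = lambda/mu
= 9/18
= 0.5000

0.5000


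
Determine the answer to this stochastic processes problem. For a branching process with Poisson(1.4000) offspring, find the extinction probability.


Since mu = 1.4000 > 1, extinction prob q < 1.
Solve s = exp(mu*(s-1)) iteratively.
q = 0.4890

0.4890


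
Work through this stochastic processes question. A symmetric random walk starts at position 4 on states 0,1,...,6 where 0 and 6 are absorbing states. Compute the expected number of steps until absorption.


For symmetric RW on 0,...,N with absorbing barriers, E(i) = i*(N-i)
E(4) = 4 * 2 = 8

8


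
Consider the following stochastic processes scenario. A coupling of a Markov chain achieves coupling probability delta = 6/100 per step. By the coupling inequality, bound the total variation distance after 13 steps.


TV distance bound <= (1-delta)^n
= (1 - 0.0600)^13
= 0.9400^13
= 0.4474

0.4474


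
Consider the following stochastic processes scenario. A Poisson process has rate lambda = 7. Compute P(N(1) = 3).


P(N(t)=k) = (lambda*t)^k * exp(-lambda*t) / k!
lambda*t = 7
= 7^3 * exp(-7) / 3!
= 343 * 9.1188e-04 / 6
= 0.0521

0.0521


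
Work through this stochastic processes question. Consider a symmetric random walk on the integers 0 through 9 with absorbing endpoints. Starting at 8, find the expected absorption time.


For symmetric RW on 0,...,N with absorbing barriers, E(i) = i*(N-i)
E(8) = 8 * 1 = 8

8


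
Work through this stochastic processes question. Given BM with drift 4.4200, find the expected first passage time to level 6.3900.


Expected first passage time = a/mu
= 6.3900/4.4200
= 1.4457

1.4457


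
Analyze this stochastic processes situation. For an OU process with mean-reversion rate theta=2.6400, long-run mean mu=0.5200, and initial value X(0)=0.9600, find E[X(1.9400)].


E[X(t)] = mu + (X(0) - mu)*exp(-theta*t)
= 0.5200 + (0.9600 - 0.5200)*exp(-2.6400*1.9400)
= 0.5200 + 0.4400 * 0.0060
= 0.5226

0.5226


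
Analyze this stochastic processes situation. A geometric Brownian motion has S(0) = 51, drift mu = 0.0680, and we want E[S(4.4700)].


E[S(t)] = S(0) * exp(mu * t)
= 51 * exp(0.0680 * 4.4700)
= 51 * 1.3552
= 69.1160

69.1160


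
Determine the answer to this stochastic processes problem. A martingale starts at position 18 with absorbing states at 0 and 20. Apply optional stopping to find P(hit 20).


By optional stopping theorem: E(M at tau) = M(0) = 18
P(hit 20)*20 + P(hit 0)*0 = 18
P(hit 20) = (18 - 0)/(20 - 0) = 9/10 = 0.9000

0.9000


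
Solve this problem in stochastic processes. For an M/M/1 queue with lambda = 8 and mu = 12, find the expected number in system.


rho = 8/12 = 0.6667
L = rho/(1-rho)
= 0.6667/0.3333
= 2.0000

2.0000


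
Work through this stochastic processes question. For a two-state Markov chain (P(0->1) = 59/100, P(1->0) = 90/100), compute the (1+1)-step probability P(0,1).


P^2 = P^1 * P^1
Computing via matrix multiplication of the transition matrix.
Entry (0,1) of P^2 = 0.3009

0.3009


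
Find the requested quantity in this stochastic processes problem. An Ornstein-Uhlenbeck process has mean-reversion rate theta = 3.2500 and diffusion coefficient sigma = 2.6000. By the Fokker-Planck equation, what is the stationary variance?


Stationary variance = sigma^2 / (2*theta)
= 2.6000^2 / (2*3.2500)
= 6.7600 / 6.5000
= 1.0400

1.0400


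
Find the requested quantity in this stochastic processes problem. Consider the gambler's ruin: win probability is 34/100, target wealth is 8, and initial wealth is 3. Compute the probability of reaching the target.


Gambler's ruin formula:
r = q/p = 0.6600/0.3400 = 1.9412
P(win) = (1 - r^i)/(1 - r^N)
= (1 - 1.9412^3)/(1 - 1.9412^8)
= 0.0315

0.0315


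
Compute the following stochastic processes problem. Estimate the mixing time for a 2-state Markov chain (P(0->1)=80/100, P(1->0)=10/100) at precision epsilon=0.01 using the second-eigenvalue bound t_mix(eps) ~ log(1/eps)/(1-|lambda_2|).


lambda_2 = |1 - p01 - p10| = |1 - 0.8000 - 0.1000| = 0.1000
t_mix ~ log(1/eps)/(1 - |lambda_2|)
= log(100)/(1 - 0.1000) = 4.6052/0.9000
= 5.1169

5.1169


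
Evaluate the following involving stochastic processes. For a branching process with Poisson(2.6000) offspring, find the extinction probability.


Since mu = 2.6000 > 1, extinction prob q < 1.
Solve s = exp(mu*(s-1)) iteratively.
q = 0.0951

0.0951


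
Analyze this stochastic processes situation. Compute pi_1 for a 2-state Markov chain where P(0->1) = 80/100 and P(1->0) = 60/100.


Stationary distribution: pi_0 = p10/(p01+p10), pi_1 = p01/(p01+p10)
p01 = 0.8000, p10 = 0.6000
pi_1 = 0.5714

0.5714


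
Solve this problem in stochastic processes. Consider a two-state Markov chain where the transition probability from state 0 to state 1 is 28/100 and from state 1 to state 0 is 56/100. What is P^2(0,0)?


Computing P^2 by matrix multiplication.
P = [[0.7200, 0.2800], [0.5600, 0.4400]]
After raising P to the power 2:
P^2(0,0) = 0.6752

0.6752


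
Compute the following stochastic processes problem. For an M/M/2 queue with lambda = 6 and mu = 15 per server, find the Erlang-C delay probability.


a = lambda/mu = 0.4000
rho = a/c = 0.2000
Erlang-C formula applied:
C(c,a) = 0.0667

0.0667


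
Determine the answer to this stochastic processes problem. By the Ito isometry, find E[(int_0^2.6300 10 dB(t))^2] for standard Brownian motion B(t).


By Ito isometry: E[(int f dB)^2] = int f^2 dt
= 10^2 * 2.6300
= 100 * 2.6300 = 263.0000

263.0000


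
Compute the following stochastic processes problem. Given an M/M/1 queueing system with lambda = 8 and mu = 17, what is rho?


rho = lambda/mu
= 8/17
= 0.4706

0.4706


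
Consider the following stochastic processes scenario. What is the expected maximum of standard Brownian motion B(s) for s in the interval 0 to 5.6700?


E(max B(s)) = sqrt(2t/pi)
= sqrt(2*5.6700/pi)
= sqrt(3.6096)
= 1.8999

1.8999


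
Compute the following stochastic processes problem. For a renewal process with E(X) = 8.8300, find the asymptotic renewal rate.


Long-run renewal rate = 1/E(X)
= 1/8.8300
= 0.1133

0.1133


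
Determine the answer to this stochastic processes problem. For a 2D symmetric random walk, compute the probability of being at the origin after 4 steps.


P = C(4,2)^2 / 4^4
= 6^2 / 256
= 36 / 256
= 0.1406

0.1406


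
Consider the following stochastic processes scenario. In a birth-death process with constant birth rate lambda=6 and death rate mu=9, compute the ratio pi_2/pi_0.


For birth-death process, pi_n/pi_0 = (lambda/mu)^n
= (6/9)^2
= 0.4444

0.4444


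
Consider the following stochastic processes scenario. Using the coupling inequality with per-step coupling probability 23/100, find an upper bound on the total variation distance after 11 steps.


TV distance bound <= (1-delta)^n
= (1 - 0.2300)^11
= 0.7700^11
= 0.0564

0.0564


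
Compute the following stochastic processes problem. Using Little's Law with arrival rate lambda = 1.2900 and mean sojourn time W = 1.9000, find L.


Little's Law: L = lambda * W
= 1.2900 * 1.9000
= 2.4510

2.4510


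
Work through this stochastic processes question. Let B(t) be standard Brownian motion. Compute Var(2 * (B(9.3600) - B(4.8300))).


Var(alpha*(B(t)-B(s))) = alpha^2 * (t-s)
= 2^2 * (9.3600 - 4.8300)
= 4 * 4.5300
= 18.1200

18.1200


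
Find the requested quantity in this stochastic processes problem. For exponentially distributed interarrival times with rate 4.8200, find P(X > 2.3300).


P(X > t) = exp(-lambda * t)
= exp(-4.8200 * 2.3300)
= exp(-11.2306) = 1.3262e-05

1.3262e-05


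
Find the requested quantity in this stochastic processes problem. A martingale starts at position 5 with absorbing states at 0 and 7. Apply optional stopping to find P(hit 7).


By optional stopping theorem: E(M at tau) = M(0) = 5
P(hit 7)*7 + P(hit 0)*0 = 5
P(hit 7) = (5 - 0)/(7 - 0) = 5/7 = 0.7143

0.7143


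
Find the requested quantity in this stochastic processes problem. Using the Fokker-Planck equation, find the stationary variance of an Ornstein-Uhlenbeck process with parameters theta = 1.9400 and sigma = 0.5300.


Stationary variance = sigma^2 / (2*theta)
= 0.5300^2 / (2*1.9400)
= 0.2809 / 3.8800
= 0.0724

0.0724


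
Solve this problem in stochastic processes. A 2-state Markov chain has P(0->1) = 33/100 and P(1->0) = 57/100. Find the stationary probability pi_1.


Stationary distribution: pi_0 = p10/(p01+p10), pi_1 = p01/(p01+p10)
p01 = 0.3300, p10 = 0.5700
pi_1 = 0.3667

0.3667


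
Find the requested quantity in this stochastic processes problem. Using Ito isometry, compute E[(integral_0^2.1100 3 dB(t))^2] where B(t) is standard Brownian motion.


By Ito isometry: E[(int f dB)^2] = int f^2 dt
= 3^2 * 2.1100
= 9 * 2.1100 = 18.9900

18.9900
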